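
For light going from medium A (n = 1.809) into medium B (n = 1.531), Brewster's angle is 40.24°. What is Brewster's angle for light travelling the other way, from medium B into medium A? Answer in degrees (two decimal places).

θ_B' ≈ 49.76°

tan θ_B' = n₁/n₂ = 1/tan θ_B, so θ_B' = 90° − θ_B.
θ_B' = 90° − 40.24° = 49.76°.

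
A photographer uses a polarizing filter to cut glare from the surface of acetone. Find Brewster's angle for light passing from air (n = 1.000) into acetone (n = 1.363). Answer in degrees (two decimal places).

θ_B ≈ 53.73°

The reflected p-component vanishes when tan θ_B = n₂/n₁.
Here n₂/n₁ = 1.363/1.000 = 1.3630, and Brewster's law gives tan θ_B = n₂/n₁.
So θ_B = arctan 1.3630 = 53.73°.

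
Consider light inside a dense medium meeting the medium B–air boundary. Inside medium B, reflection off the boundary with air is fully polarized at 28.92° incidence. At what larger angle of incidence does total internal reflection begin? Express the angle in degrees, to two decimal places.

tan θ_B = n₂/n₁ = tan 28.92° = 0.5525.
Total internal reflection: sin θ_c = n₂/n₁ = 0.5525.
θ_c = arcsin(0.5525) = 33.54°.

θ_c ≈ 33.54°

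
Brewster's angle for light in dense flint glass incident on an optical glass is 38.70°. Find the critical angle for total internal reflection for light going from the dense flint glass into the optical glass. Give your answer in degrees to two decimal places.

θ_c ≈ 53.24°

n₂/n₁ = tan 38.70° = 0.8012; the critical angle satisfies sin θ_c = n₂/n₁.
θ_c = arcsin(0.8012) = 53.24°.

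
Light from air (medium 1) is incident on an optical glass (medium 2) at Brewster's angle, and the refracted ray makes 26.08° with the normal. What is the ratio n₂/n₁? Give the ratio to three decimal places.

n₂/n₁ ≈ 2.043

θ_B + θ_t = 90°, so θ_B = 90° − 26.08° = 63.92°.
Then n₂/n₁ = tan θ_B = tan 63.92° = 2.043.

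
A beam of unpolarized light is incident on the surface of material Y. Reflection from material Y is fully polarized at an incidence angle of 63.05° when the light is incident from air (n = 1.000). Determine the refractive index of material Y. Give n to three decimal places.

Brewster's law: tan θ_B = n₂/n₁ (light incident in air, refracted into material Y).
n₂ = n₁ tan θ_B = 1.000 × tan 63.05° = 1.967.

n ≈ 1.967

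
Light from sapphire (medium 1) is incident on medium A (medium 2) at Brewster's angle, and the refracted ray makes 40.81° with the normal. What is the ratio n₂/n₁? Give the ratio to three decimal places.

n₂/n₁ ≈ 1.158

θ_B + θ_t = 90°, so θ_B = 90° − 40.81° = 49.19°.
Then n₂/n₁ = tan θ_B = tan 49.19° = 1.158.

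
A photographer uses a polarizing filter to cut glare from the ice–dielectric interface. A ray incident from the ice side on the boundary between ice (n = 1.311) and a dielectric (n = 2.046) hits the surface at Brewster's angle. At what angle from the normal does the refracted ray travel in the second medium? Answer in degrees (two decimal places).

θ_t ≈ 32.65°

First find Brewster's angle: tan θ_B = 2.046/1.311 = 1.5606, giving θ_B = 57.35°.
The refracted ray is perpendicular to the reflected ray, so θ_t = 90° − θ_B = 32.65°.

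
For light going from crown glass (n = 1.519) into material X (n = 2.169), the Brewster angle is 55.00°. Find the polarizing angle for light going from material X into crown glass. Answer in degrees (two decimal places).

The two Brewster angles are complementary: θ_B' = 90° − θ_B = 90° − 55.00° = 35.00°.

θ_B' ≈ 35.00°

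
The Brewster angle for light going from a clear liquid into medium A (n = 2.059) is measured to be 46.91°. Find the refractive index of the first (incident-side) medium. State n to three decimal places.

At the Brewster angle, tan θ_B = n₂/n₁ with n₁ on the incident side (a clear liquid) and n₂ on the transmitted side (medium A).
n₁ = n₂ / tan θ_B = 2.059 / tan 46.91° = 1.926.

n ≈ 1.926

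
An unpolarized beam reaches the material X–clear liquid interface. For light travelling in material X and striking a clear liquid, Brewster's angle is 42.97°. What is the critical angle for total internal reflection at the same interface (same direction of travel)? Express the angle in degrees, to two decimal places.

n₂/n₁ = tan 42.97° = 0.9315; the critical angle satisfies sin θ_c = n₂/n₁.
θ_c = arcsin(0.9315) = 68.68°.

θ_c ≈ 68.68°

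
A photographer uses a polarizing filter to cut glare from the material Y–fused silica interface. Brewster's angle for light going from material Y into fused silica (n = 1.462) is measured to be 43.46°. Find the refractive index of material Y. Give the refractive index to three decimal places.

At Brewster's angle, tan θ_B = n₂/n₁ with n₁ on the incident side (material Y) and n₂ on the transmitted side (fused silica).
n₁ = n₂ / tan θ_B = 1.462 / tan 43.46° = 1.543.

n ≈ 1.543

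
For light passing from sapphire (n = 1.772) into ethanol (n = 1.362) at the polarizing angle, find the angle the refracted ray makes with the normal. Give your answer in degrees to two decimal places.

θ_B = arctan(n₂/n₁) = arctan(1.362/1.772) = 37.55°.
The refracted ray is perpendicular to the reflected ray, so θ_t = 90° − θ_B = 52.45°.

θ_t ≈ 52.45°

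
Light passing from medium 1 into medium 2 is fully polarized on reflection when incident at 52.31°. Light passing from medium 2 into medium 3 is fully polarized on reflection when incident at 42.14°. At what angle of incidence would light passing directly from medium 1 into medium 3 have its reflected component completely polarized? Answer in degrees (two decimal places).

θ_B ≈ 49.51°

n₂/n₁ = tan 52.31° = 1.2943 and n₃/n₂ = tan 42.14° = 0.9048.
n₃/n₁ = 1.1711. Then tan θ_B(1→3) = n₃/n₁, so θ_B(1→3) = arctan(1.1711) = 49.51°.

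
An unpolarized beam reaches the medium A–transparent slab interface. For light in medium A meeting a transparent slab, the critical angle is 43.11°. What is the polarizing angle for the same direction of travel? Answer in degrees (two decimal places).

At the critical angle sin θ_c = n₂/n₁, giving n₂/n₁ = sin 43.11° = 0.6834.
Then tan θ_B = n₂/n₁ = 0.6834, so θ_B = arctan 0.6834 = 34.35°.

θ_B ≈ 34.35°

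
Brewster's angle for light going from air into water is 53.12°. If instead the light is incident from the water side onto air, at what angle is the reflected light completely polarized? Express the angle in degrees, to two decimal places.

The two Brewster angles are complementary: θ_B' = 90° − θ_B = 90° − 53.12° = 36.88°.

θ_B' ≈ 36.88°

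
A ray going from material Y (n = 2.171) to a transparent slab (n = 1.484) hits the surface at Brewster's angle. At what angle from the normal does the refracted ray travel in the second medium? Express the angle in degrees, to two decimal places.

θ_B = arctan(n₂/n₁) = arctan(1.484/2.171) = 34.35°.
Since θ_B + θ_t = 90° at Brewster incidence, θ_t = 90° − 34.35° = 55.65°.

θ_t ≈ 55.65°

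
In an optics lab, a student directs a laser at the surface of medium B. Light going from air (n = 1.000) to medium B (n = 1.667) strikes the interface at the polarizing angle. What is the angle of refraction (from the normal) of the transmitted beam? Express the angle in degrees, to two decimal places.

θ_B = arctan(n₂/n₁) = arctan(1.667/1.000) = 59.04°.
The refracted ray is perpendicular to the reflected ray, so θ_t = 90° − θ_B = 30.96°.

θ_t ≈ 30.96°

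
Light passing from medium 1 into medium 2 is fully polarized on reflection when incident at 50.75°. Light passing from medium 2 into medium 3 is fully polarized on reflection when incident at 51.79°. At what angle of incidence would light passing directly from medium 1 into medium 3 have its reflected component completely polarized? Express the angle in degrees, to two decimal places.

Each Brewster angle gives a ratio: n₂/n₁ = tan 50.75° = 1.2239, n₃/n₂ = tan 51.79° = 1.2703.
Multiplying, n₃/n₁ = 1.2239 × 1.2703 = 1.5548, and θ_B(1→3) = arctan 1.5548 = 57.25°.

θ_B ≈ 57.25°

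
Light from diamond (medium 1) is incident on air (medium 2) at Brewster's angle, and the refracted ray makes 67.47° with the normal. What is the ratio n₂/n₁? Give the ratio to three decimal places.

n₂/n₁ ≈ 0.415

At Brewster incidence θ_B = 90° − θ_t = 90° − 67.47° = 22.53°.
tan θ_B = n₂/n₁, so n₂/n₁ = tan 22.53° = 0.415.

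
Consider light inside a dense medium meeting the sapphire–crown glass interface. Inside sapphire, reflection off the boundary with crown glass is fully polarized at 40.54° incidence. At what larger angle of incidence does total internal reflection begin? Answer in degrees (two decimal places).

θ_c ≈ 58.79°

From Brewster, n₂/n₁ = tan θ_B = tan 40.54° = 0.8553.
Then sin θ_c = n₂/n₁ = 0.8553, so θ_c = arcsin 0.8553 = 58.79°.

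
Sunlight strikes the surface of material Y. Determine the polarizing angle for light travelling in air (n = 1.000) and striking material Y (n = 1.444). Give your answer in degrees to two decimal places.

θ_B ≈ 55.30°

Brewster's condition: tan θ_B = n₂/n₁ = 1.444/1.000 = 1.4440.
θ_B = arctan(1.4440) = 55.30°.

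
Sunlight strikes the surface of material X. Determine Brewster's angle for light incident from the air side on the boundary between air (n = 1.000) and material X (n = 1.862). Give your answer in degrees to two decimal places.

tan θ_B = n₂/n₁ = 1.862/1.000 = 1.8620. Taking the arctangent, θ_B = 61.76°.

θ_B ≈ 61.76°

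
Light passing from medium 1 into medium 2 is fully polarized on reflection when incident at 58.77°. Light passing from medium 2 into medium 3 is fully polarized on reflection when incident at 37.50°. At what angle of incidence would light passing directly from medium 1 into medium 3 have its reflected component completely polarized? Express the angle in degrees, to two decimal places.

θ_B ≈ 51.68°

Each Brewster angle gives a ratio: n₂/n₁ = tan 58.77° = 1.6492, n₃/n₂ = tan 37.50° = 0.7673.
n₃/n₁ = 1.2655. Then tan θ_B(1→3) = n₃/n₁, so θ_B(1→3) = arctan(1.2655) = 51.68°.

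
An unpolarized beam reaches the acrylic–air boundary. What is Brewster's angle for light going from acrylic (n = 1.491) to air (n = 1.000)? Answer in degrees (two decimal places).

θ_B ≈ 33.85°

tan θ_B = n₂/n₁ = 1.000/1.491 = 0.6707.
So θ_B = arctan 0.6707 = 33.85°.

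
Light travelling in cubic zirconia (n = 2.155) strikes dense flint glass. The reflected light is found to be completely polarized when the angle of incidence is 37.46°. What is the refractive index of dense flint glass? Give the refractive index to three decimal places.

At the polarizing angle, tan θ_B = n₂/n₁ with n₁ on the incident side (cubic zirconia) and n₂ on the transmitted side (dense flint glass).
n₂ = n₁ tan θ_B = 2.155 × tan 37.46° = 1.651.

n ≈ 1.651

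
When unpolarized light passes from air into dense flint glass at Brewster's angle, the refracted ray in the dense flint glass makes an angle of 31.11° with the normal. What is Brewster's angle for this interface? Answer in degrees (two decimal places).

At Brewster's angle the reflected and refracted rays are perpendicular, so θ_B + θ_t = 90°.
θ_B = 90° − 31.11° = 58.89°.

θ_B ≈ 58.89°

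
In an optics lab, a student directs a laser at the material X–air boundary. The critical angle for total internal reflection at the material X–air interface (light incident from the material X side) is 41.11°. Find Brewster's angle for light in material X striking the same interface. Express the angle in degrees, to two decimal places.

n₂/n₁ = sin θ_c = sin 41.11° = 0.6575.
tan θ_B equals the same ratio, so θ_B = arctan(0.6575) = 33.33°.

θ_B ≈ 33.33°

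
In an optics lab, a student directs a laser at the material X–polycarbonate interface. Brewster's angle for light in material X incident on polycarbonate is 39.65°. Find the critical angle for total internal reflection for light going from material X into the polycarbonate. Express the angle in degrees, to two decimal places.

θ_c ≈ 55.97°

tan θ_B = n₂/n₁ = tan 39.65° = 0.8287.
Total internal reflection: sin θ_c = n₂/n₁ = 0.8287.
θ_c = arcsin(0.8287) = 55.97°.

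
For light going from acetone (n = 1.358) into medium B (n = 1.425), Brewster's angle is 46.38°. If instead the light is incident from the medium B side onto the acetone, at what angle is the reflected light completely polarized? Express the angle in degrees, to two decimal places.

tan θ_B' = n₁/n₂ = 1/tan θ_B, so θ_B' = 90° − θ_B.
θ_B' = 90° − 46.38° = 43.62°.

θ_B' ≈ 43.62°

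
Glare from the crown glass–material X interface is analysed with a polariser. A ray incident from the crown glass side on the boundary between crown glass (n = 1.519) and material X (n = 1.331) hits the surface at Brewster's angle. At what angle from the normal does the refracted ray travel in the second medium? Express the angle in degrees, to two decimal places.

θ_t ≈ 48.77°

First find Brewster's angle: tan θ_B = 1.331/1.519 = 0.8762, giving θ_B = 41.23°.
Since θ_B + θ_t = 90° at Brewster incidence, θ_t = 90° − 41.23° = 48.77°.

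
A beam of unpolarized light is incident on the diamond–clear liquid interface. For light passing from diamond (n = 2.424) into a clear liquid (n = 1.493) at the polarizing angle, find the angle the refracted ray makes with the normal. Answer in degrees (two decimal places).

θ_t ≈ 58.37°

θ_B = arctan(n₂/n₁) = arctan(1.493/2.424) = 31.63°.
Since θ_B + θ_t = 90° at Brewster incidence, θ_t = 90° − 31.63° = 58.37°.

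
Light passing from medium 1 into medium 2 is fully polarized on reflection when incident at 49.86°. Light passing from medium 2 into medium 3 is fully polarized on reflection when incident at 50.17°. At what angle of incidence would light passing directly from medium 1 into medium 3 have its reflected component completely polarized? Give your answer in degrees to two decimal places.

Each Brewster angle gives a ratio: n₂/n₁ = tan 49.86° = 1.1859, n₃/n₂ = tan 50.17° = 1.1990.
So n₃/n₁ = (n₂/n₁)(n₃/n₂) = 1.1859 × 1.1990 = 1.4218.
θ_B(1→3) = arctan(1.4218) = 54.88°.

θ_B ≈ 54.88°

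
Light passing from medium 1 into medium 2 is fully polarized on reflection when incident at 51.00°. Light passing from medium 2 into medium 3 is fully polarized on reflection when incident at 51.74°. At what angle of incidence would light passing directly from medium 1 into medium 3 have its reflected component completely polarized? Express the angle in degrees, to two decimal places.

θ_B ≈ 57.44°

tan θ_B(1→2) = n₂/n₁ = tan 51.00° = 1.2349.
tan θ_B(2→3) = n₃/n₂ = tan 51.74° = 1.2680.
So n₃/n₁ = (n₂/n₁)(n₃/n₂) = 1.2349 × 1.2680 = 1.5659.
θ_B(1→3) = arctan(1.5659) = 57.44°.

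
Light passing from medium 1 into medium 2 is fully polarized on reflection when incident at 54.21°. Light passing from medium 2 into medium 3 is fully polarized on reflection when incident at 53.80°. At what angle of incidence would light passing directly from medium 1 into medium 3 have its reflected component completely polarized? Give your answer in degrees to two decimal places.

Each Brewster angle gives a ratio: n₂/n₁ = tan 54.21° = 1.3870, n₃/n₂ = tan 53.80° = 1.3663.
Multiplying, n₃/n₁ = 1.3870 × 1.3663 = 1.8952, and θ_B(1→3) = arctan 1.8952 = 62.18°.

θ_B ≈ 62.18°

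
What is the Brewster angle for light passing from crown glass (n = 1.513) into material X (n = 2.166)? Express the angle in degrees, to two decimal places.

Here n₂/n₁ = 2.166/1.513 = 1.4316, and Brewster's law gives tan θ_B = n₂/n₁. Taking the arctangent, θ_B = 55.06°.

θ_B ≈ 55.06°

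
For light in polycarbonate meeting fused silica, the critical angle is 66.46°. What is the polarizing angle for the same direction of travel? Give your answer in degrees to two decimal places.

θ_B ≈ 42.51°

sin θ_c = n₂/n₁, so n₂/n₁ = sin 66.46° = 0.9168.
Brewster: tan θ_B = n₂/n₁ = 0.9168.
θ_B = arctan(0.9168) = 42.51°.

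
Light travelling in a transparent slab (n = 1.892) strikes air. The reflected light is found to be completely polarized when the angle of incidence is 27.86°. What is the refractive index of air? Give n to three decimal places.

Brewster's law: tan θ_B = n₂/n₁ (light incident in a transparent slab, refracted into air).
n₂ = n₁ tan θ_B = 1.892 × tan 27.86° = 1.000.

n ≈ 1.000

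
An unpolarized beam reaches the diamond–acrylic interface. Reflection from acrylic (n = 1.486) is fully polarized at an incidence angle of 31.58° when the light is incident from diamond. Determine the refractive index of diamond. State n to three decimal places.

n ≈ 2.417

Full polarization of the reflected beam means tan θ_B = n₂/n₁, where n₁ is the incident medium (diamond).
n₁ = n₂ / tan θ_B = 1.486 / tan 31.58° = 2.417.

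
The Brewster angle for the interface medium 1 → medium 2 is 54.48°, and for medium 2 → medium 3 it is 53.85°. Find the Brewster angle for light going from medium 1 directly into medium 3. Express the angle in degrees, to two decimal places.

θ_B ≈ 62.46°

tan θ_B(1→2) = n₂/n₁ = tan 54.48° = 1.4009.
tan θ_B(2→3) = n₃/n₂ = tan 53.85° = 1.3688.
So n₃/n₁ = (n₂/n₁)(n₃/n₂) = 1.4009 × 1.3688 = 1.9176.
θ_B(1→3) = arctan(1.9176) = 62.46°.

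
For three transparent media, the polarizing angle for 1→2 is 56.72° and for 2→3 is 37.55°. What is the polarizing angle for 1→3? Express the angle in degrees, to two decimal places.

θ_B ≈ 49.51°

tan θ_B(1→2) = n₂/n₁ = tan 56.72° = 1.5235.
tan θ_B(2→3) = n₃/n₂ = tan 37.55° = 0.7687.
So n₃/n₁ = (n₂/n₁)(n₃/n₂) = 1.5235 × 0.7687 = 1.1711.
θ_B(1→3) = arctan(1.1711) = 49.51°.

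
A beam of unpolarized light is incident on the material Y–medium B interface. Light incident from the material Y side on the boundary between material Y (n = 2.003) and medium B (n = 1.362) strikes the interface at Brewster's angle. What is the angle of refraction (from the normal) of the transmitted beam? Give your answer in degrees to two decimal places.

θ_B = arctan(n₂/n₁) = arctan(1.362/2.003) = 34.21°.
The refracted ray is perpendicular to the reflected ray, so θ_t = 90° − θ_B = 55.79°.

θ_t ≈ 55.79°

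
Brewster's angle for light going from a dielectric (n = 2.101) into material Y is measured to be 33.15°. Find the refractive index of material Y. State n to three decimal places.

Full polarization of the reflected beam means tan θ_B = n₂/n₁, where n₁ is the incident medium (a dielectric).
n₂ = n₁ tan θ_B = 2.101 × tan 33.15° = 1.372.

n ≈ 1.372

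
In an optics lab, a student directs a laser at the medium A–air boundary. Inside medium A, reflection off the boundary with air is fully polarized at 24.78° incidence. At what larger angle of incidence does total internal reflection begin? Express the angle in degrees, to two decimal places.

θ_c ≈ 27.49°

n₂/n₁ = tan 24.78° = 0.4616; the critical angle satisfies sin θ_c = n₂/n₁.
θ_c = arcsin(0.4616) = 27.49°.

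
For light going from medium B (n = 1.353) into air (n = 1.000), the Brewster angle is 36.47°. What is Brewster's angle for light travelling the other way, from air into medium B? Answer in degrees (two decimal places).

θ_B' ≈ 53.53°

tan θ_B' = n₁/n₂ = 1/tan θ_B, so θ_B' = 90° − θ_B.
θ_B' = 90° − 36.47° = 53.53°.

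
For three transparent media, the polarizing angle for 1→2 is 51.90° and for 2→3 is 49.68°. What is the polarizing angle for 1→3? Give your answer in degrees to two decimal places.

θ_B ≈ 56.36°

Each Brewster angle gives a ratio: n₂/n₁ = tan 51.90° = 1.2753, n₃/n₂ = tan 49.68° = 1.1783.
So n₃/n₁ = (n₂/n₁)(n₃/n₂) = 1.2753 × 1.1783 = 1.5028.
θ_B(1→3) = arctan(1.5028) = 56.36°.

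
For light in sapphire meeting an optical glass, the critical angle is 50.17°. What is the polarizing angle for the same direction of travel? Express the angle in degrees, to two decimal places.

θ_B ≈ 37.52°

At the critical angle sin θ_c = n₂/n₁, giving n₂/n₁ = sin 50.17° = 0.7679.
Then tan θ_B = n₂/n₁ = 0.7679, so θ_B = arctan 0.7679 = 37.52°.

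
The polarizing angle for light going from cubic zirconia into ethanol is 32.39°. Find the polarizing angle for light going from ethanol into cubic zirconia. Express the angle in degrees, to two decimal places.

θ_B' ≈ 57.61°

The two Brewster angles are complementary: θ_B' = 90° − θ_B = 90° − 32.39° = 57.61°.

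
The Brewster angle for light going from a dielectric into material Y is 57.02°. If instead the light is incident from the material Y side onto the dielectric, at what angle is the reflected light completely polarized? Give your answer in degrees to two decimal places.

θ_B' ≈ 32.98°

tan θ_B' = n₁/n₂ = 1/tan θ_B, so θ_B' = 90° − θ_B.
θ_B' = 90° − 57.02° = 32.98°.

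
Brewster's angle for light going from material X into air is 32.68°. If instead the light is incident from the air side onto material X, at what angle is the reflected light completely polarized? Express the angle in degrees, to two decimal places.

tan θ_B' = n₁/n₂ = 1/tan θ_B, so θ_B' = 90° − θ_B.
θ_B' = 90° − 32.68° = 57.32°.

θ_B' ≈ 57.32°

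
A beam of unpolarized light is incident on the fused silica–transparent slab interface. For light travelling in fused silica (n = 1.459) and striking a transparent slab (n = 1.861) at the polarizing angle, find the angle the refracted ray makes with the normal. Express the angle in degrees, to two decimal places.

tan θ_B = n₂/n₁ = 1.861/1.459 = 1.2755, so θ_B = 51.90°.
The refracted ray is perpendicular to the reflected ray, so θ_t = 90° − θ_B = 38.10°.

θ_t ≈ 38.10°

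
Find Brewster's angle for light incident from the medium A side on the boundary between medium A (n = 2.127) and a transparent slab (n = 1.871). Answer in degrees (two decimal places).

The reflected p-component vanishes when tan θ_B = n₂/n₁.
tan θ_B = n₂/n₁ = 1.871/2.127 = 0.8796. Taking the arctangent, θ_B = 41.34°.

θ_B ≈ 41.34°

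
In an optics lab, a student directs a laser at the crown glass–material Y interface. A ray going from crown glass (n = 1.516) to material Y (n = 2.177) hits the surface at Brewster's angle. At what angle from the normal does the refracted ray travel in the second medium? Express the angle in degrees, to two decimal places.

First find Brewster's angle: tan θ_B = 2.177/1.516 = 1.4360, giving θ_B = 55.15°.
Since θ_B + θ_t = 90° at Brewster incidence, θ_t = 90° − 55.15° = 34.85°.

θ_t ≈ 34.85°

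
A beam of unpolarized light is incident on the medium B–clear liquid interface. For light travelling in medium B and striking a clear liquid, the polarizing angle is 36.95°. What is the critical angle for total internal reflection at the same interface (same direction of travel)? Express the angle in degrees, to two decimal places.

From Brewster, n₂/n₁ = tan θ_B = tan 36.95° = 0.7522.
Then sin θ_c = n₂/n₁ = 0.7522, so θ_c = arcsin 0.7522 = 48.78°.

θ_c ≈ 48.78°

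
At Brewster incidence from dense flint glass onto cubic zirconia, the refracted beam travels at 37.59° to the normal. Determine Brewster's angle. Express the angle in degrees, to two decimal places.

Since the reflected and refracted rays are at right angles at the polarizing angle, θ_B + θ_t = 90°.
θ_B = 90° − 37.59° = 52.41°.

θ_B ≈ 52.41°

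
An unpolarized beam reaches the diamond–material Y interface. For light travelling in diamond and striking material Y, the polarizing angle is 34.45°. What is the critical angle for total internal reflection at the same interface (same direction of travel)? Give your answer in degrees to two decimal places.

θ_c ≈ 43.31°

From Brewster, n₂/n₁ = tan θ_B = tan 34.45° = 0.6860.
Then sin θ_c = n₂/n₁ = 0.6860, so θ_c = arcsin 0.6860 = 43.31°.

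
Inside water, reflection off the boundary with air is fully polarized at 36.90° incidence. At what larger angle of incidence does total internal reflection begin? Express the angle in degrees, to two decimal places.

θ_c ≈ 48.66°

From Brewster, n₂/n₁ = tan θ_B = tan 36.90° = 0.7508.
Then sin θ_c = n₂/n₁ = 0.7508, so θ_c = arcsin 0.7508 = 48.66°.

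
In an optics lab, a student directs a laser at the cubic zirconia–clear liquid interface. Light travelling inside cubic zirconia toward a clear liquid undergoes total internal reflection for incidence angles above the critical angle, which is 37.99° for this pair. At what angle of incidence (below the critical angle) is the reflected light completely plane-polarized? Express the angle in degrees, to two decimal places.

n₂/n₁ = sin θ_c = sin 37.99° = 0.6155.
tan θ_B equals the same ratio, so θ_B = arctan(0.6155) = 31.61°.

θ_B ≈ 31.61°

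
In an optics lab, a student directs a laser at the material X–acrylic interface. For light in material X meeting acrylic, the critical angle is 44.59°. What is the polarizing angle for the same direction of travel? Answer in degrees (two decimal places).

θ_B ≈ 35.07°

sin θ_c = n₂/n₁, so n₂/n₁ = sin 44.59° = 0.7020.
Brewster: tan θ_B = n₂/n₁ = 0.7020.
θ_B = arctan(0.7020) = 35.07°.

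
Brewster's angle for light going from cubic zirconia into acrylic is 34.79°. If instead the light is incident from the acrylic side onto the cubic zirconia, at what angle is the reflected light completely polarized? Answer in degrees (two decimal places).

θ_B' ≈ 55.21°

tan θ_B' = n₁/n₂ = 1/tan θ_B, so θ_B' = 90° − θ_B.
θ_B' = 90° − 34.79° = 55.21°.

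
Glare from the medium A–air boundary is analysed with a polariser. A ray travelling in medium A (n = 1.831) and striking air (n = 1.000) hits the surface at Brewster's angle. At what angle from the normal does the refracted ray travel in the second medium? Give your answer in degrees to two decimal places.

θ_t ≈ 61.36°

θ_B = arctan(n₂/n₁) = arctan(1.000/1.831) = 28.64°.
At Brewster's angle the reflected and refracted rays are perpendicular, so θ_t = 90° − θ_B = 90° − 28.64° = 61.36°.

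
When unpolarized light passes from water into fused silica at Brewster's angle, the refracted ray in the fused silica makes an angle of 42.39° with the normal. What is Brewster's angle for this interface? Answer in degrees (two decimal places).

θ_B ≈ 47.61°

Brewster's condition makes the reflected and refracted beams perpendicular: θ_B + θ_t = 90°.
θ_B = 90° − 42.39° = 47.61°.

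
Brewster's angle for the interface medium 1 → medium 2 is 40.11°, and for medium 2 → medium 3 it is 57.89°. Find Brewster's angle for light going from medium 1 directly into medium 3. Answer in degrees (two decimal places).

θ_B ≈ 53.32°

Each Brewster angle gives a ratio: n₂/n₁ = tan 40.11° = 0.8424, n₃/n₂ = tan 57.89° = 1.5935.
So n₃/n₁ = (n₂/n₁)(n₃/n₂) = 0.8424 × 1.5935 = 1.3423.
θ_B(1→3) = arctan(1.3423) = 53.32°.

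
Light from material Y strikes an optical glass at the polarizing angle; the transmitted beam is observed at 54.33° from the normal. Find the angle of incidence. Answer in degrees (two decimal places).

θ_B ≈ 35.67°

Brewster's condition makes the reflected and refracted beams perpendicular: θ_B + θ_t = 90°.
θ_B = 90° − 54.33° = 35.67°.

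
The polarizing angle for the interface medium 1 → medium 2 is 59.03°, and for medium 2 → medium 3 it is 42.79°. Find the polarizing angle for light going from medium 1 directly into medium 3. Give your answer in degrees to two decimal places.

θ_B ≈ 57.04°

tan θ_B(1→2) = n₂/n₁ = tan 59.03° = 1.6663.
tan θ_B(2→3) = n₃/n₂ = tan 42.79° = 0.9257.
n₃/n₁ = 1.5424. Then tan θ_B(1→3) = n₃/n₁, so θ_B(1→3) = arctan(1.5424) = 57.04°.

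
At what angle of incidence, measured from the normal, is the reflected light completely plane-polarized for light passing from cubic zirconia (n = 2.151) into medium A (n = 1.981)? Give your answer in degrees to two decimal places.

θ_B ≈ 42.64°

At Brewster's angle the reflected and refracted rays are perpendicular, which with Snell's law gives tan θ_B = n₂/n₁.
tan θ_B = n₂/n₁ = 1.981/2.151 = 0.9210.
So θ_B = arctan 0.9210 = 42.64°.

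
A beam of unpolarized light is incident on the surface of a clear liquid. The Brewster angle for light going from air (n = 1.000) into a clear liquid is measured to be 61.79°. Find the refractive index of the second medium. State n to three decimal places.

n ≈ 1.864

At the Brewster angle, tan θ_B = n₂/n₁ with n₁ on the incident side (air) and n₂ on the transmitted side (a clear liquid).
n₂ = n₁ tan θ_B = 1.000 × tan 61.79° = 1.864.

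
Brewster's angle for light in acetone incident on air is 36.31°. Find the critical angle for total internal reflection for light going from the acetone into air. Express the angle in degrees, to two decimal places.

From Brewster, n₂/n₁ = tan θ_B = tan 36.31° = 0.7348.
Then sin θ_c = n₂/n₁ = 0.7348, so θ_c = arcsin 0.7348 = 47.29°.

θ_c ≈ 47.29°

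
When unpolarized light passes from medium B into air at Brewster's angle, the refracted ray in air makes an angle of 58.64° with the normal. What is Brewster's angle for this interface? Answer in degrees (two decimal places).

θ_B ≈ 31.36°

Since the reflected and refracted rays are at right angles at the polarizing angle, θ_B + θ_t = 90°.
So θ_B = 90° − θ_t = 90° − 58.64° = 31.36°.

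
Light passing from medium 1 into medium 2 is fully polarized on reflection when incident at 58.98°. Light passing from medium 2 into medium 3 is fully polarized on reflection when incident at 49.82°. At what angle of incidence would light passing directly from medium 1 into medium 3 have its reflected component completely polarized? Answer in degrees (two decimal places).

Each Brewster angle gives a ratio: n₂/n₁ = tan 58.98° = 1.6630, n₃/n₂ = tan 49.82° = 1.1842.
Multiplying, n₃/n₁ = 1.6630 × 1.1842 = 1.9692, and θ_B(1→3) = arctan 1.9692 = 63.08°.

θ_B ≈ 63.08°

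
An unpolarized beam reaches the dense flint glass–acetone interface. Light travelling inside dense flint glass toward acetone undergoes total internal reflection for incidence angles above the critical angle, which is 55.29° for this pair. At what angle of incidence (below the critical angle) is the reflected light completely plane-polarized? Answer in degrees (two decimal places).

θ_B ≈ 39.42°

sin θ_c = n₂/n₁, so n₂/n₁ = sin 55.29° = 0.8220.
Brewster: tan θ_B = n₂/n₁ = 0.8220.
θ_B = arctan(0.8220) = 39.42°.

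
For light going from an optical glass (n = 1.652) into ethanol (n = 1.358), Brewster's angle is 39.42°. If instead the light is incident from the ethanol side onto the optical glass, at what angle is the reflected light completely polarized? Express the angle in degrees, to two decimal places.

θ_B' ≈ 50.58°

The two Brewster angles are complementary: θ_B' = 90° − θ_B = 90° − 39.42° = 50.58°.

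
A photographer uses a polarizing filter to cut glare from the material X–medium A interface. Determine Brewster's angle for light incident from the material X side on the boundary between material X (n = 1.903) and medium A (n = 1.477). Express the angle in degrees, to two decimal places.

The reflected p-component vanishes when tan θ_B = n₂/n₁.
tan θ_B = n₂/n₁ = 1.477/1.903 = 0.7761.
θ_B = arctan(0.7761) = 37.82°.

θ_B ≈ 37.82°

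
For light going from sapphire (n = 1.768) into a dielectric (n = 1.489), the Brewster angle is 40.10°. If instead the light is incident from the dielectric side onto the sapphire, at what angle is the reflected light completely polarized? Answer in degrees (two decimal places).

Reversing the direction swaps n₁ and n₂, so tan θ_B' = 1/tan θ_B and θ_B' = 90° − θ_B.
Hence θ_B' = 90° − 40.10° = 49.90°.

θ_B' ≈ 49.90°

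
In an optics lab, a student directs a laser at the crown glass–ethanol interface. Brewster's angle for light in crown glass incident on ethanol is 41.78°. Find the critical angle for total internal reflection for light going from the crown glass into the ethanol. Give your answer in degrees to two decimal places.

From Brewster, n₂/n₁ = tan θ_B = tan 41.78° = 0.8935.
Then sin θ_c = n₂/n₁ = 0.8935, so θ_c = arcsin 0.8935 = 63.31°.

θ_c ≈ 63.31°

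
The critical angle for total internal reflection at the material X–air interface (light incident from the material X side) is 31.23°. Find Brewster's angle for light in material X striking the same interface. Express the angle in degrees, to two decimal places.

sin θ_c = n₂/n₁, so n₂/n₁ = sin 31.23° = 0.5185.
Brewster: tan θ_B = n₂/n₁ = 0.5185.
θ_B = arctan(0.5185) = 27.41°.

θ_B ≈ 27.41°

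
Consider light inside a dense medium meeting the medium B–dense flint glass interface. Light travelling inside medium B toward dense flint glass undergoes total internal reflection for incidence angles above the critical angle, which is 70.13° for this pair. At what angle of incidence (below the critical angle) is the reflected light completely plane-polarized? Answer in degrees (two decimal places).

θ_B ≈ 43.24°

At the critical angle sin θ_c = n₂/n₁, giving n₂/n₁ = sin 70.13° = 0.9405.
Then tan θ_B = n₂/n₁ = 0.9405, so θ_B = arctan 0.9405 = 43.24°.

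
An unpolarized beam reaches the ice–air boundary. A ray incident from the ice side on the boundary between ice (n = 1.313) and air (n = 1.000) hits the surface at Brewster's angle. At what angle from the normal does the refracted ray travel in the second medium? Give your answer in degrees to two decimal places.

θ_t ≈ 52.71°

θ_B = arctan(n₂/n₁) = arctan(1.000/1.313) = 37.29°.
At Brewster's angle the reflected and refracted rays are perpendicular, so θ_t = 90° − θ_B = 90° − 37.29° = 52.71°.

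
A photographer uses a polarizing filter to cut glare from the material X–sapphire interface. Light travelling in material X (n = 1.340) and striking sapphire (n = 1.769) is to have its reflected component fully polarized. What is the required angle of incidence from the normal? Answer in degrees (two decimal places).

θ_B ≈ 52.86°

tan θ_B = n₂/n₁ = 1.769/1.340 = 1.3201.
So θ_B = arctan 1.3201 = 52.86°.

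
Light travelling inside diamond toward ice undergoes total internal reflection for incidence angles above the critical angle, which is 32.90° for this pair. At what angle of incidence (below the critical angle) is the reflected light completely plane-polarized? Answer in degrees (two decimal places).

θ_B ≈ 28.51°

At the critical angle sin θ_c = n₂/n₁, giving n₂/n₁ = sin 32.90° = 0.5432.
Then tan θ_B = n₂/n₁ = 0.5432, so θ_B = arctan 0.5432 = 28.51°.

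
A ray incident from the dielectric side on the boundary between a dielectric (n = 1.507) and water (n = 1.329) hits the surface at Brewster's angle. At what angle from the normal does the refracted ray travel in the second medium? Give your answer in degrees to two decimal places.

First find Brewster's angle: tan θ_B = 1.329/1.507 = 0.8819, giving θ_B = 41.41°.
Since θ_B + θ_t = 90° at Brewster incidence, θ_t = 90° − 41.41° = 48.59°.

θ_t ≈ 48.59°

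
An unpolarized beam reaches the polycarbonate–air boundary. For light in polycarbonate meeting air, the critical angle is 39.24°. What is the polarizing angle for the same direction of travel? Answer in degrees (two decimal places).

θ_B ≈ 32.32°

n₂/n₁ = sin θ_c = sin 39.24° = 0.6326.
tan θ_B equals the same ratio, so θ_B = arctan(0.6326) = 32.32°.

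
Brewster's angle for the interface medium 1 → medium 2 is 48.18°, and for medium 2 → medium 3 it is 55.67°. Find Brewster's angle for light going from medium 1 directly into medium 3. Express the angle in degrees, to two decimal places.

θ_B ≈ 58.57°

Each Brewster angle gives a ratio: n₂/n₁ = tan 48.18° = 1.1177, n₃/n₂ = tan 55.67° = 1.4643.
Multiplying, n₃/n₁ = 1.1177 × 1.4643 = 1.6366, and θ_B(1→3) = arctan 1.6366 = 58.57°.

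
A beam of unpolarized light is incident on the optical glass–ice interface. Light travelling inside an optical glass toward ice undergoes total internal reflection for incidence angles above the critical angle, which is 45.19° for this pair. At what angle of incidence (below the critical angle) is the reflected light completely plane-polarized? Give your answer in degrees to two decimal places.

n₂/n₁ = sin θ_c = sin 45.19° = 0.7094.
tan θ_B equals the same ratio, so θ_B = arctan(0.7094) = 35.35°.

θ_B ≈ 35.35°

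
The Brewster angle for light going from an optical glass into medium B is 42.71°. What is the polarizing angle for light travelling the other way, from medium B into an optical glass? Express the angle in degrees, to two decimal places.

θ_B' ≈ 47.29°

Reversing the direction swaps n₁ and n₂, so tan θ_B' = 1/tan θ_B and θ_B' = 90° − θ_B.
Hence θ_B' = 90° − 42.71° = 47.29°.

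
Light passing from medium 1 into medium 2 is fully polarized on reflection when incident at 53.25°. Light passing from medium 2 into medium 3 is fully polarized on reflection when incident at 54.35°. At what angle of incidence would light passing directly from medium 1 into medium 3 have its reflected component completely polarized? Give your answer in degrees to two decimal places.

θ_B ≈ 61.83°

n₂/n₁ = tan 53.25° = 1.3392 and n₃/n₂ = tan 54.35° = 1.3942.
n₃/n₁ = 1.8671. Then tan θ_B(1→3) = n₃/n₁, so θ_B(1→3) = arctan(1.8671) = 61.83°.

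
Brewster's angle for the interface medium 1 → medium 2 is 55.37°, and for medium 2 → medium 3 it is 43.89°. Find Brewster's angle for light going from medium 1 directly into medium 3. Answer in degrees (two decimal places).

Each Brewster angle gives a ratio: n₂/n₁ = tan 55.37° = 1.4480, n₃/n₂ = tan 43.89° = 0.9620.
Multiplying, n₃/n₁ = 1.4480 × 0.9620 = 1.3929, and θ_B(1→3) = arctan 1.3929 = 54.32°.

θ_B ≈ 54.32°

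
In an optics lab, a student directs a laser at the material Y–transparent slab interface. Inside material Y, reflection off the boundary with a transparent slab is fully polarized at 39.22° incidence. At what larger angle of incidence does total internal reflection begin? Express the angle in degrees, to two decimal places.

tan θ_B = n₂/n₁ = tan 39.22° = 0.8162.
Total internal reflection: sin θ_c = n₂/n₁ = 0.8162.
θ_c = arcsin(0.8162) = 54.70°.

θ_c ≈ 54.70°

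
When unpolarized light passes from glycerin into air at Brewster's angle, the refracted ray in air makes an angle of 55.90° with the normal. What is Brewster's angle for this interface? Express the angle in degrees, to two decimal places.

Brewster's condition makes the reflected and refracted beams perpendicular: θ_B + θ_t = 90°.
So θ_B = 90° − θ_t = 90° − 55.90° = 34.10°.

θ_B ≈ 34.10°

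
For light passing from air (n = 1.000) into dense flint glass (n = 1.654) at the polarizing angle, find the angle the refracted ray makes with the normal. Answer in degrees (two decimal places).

θ_t ≈ 31.16°

θ_B = arctan(n₂/n₁) = arctan(1.654/1.000) = 58.84°.
Since θ_B + θ_t = 90° at Brewster incidence, θ_t = 90° − 58.84° = 31.16°.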